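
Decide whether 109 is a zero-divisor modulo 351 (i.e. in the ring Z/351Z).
gcd(109, 351) = 1, so 109 is a unit in Z/351Z (it has a multiplicative inverse). A unit cannot be a zero-divisor: if 109·b ≡ 0 then multiplying both sides by 109^(−1) gives b ≡ 0. So 109 is not a zero-divisor.

Final answer: NO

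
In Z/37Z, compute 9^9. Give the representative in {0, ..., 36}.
Use repeated squaring. Binary(9) = 1001. Walk through the bits of the exponent 9 left-to-right: at each bit after the leading one, square the running value, then multiply by 9 if the bit is 1 (always reducing mod 37):
  bit 1 = 1 (leading): start with 9.
  bit 2 = 0: square 9^2 = 81 ≡ 7 (mod 37).
  bit 3 = 0: square 7^2 = 49 ≡ 12 (mod 37).
  bit 4 = 1: square 12^2 = 144 ≡ 33; bit is 1, so multiply 33·9 = 297 ≡ 1 (mod 37).
Final value: 9^9 ≡ 1 (mod 37).

Final answer: 1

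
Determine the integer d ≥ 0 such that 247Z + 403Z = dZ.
(247, 403) = (13); d = 13

In the PID Z, (a, b) is generated by gcd(a, b). Compute gcd(403, 247) with the extended Euclidean algorithm, tracking rows (r, s, t) with s·403 + t·247 = r:
  row A: (403, 1, 0)   [1·403 + 0·247 = 403]
  row B: (247, 0, 1)   [0·403 + 1·247 = 247]
  403 = 1·247 + 156   → row C = row A − 1·row B = (156, 1, −1)   [check: 1·403 − 1·247 = 156]
  247 = 1·156 + 91   → row D = row B − 1·row C = (91, −1, 2)   [check: −1·403 + 2·247 = 91]
  156 = 1·91 + 65   → row E = row C − 1·row D = (65, 2, −3)   [check: 2·403 − 3·247 = 65]
  91 = 1·65 + 26   → row F = row D − 1·row E = (26, −3, 5)   [check: −3·403 + 5·247 = 26]
  65 = 2·26 + 13   → row G = row E − 2·row F = (13, 8, −13)   [check: 8·403 − 13·247 = 13]
  26 = 2·13 + 0   → remainder 0, stop. gcd = 13 (last nonzero row G).
So gcd(247, 403) = 13, with Bézout identity 8·403 − 13·247 = 13. Containment (⊇): the Bézout identity exhibits 13 as an element of (247, 403), giving (13) ⊆ (247, 403). Containment (⊆): since 13 | 247 and 13 | 403 (247 = 13·19, 403 = 13·31), every Z-linear combination of 247 and 403 is divisible by 13, so (247, 403) ⊆ (13). Therefore (247, 403) = (13), d = 13.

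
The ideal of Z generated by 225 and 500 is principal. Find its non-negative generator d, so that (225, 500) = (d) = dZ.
In the PID Z, (a, b) is generated by gcd(a, b). Compute gcd(500, 225) with the extended Euclidean algorithm, tracking rows (r, s, t) with s·500 + t·225 = r:
  row A: (500, 1, 0)   [1·500 + 0·225 = 500]
  row B: (225, 0, 1)   [0·500 + 1·225 = 225]
  500 = 2·225 + 50   → row C = row A − 2·row B = (50, 1, −2)   [check: 1·500 − 2·225 = 50]
  225 = 4·50 + 25   → row D = row B − 4·row C = (25, −4, 9)   [check: −4·500 + 9·225 = 25]
  50 = 2·25 + 0   → remainder 0, stop. gcd = 25 (last nonzero row D).
So gcd(225, 500) = 25, with Bézout identity −4·500 + 9·225 = 25. Containment (⊇): the Bézout identity exhibits 25 as an element of (225, 500), giving (25) ⊆ (225, 500). Containment (⊆): since 25 | 225 and 25 | 500 (225 = 25·9, 500 = 25·20), every Z-linear combination of 225 and 500 is divisible by 25, so (225, 500) ⊆ (25). Therefore (225, 500) = (25), d = 25.

Final answer: (225, 500) = (25); d = 25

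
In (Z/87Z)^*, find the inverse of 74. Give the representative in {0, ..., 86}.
74^(−1) ≡ 20 (mod 87)

Apply the extended Euclidean algorithm to (87, 74), tracking rows (r, s, t) with s·87 + t·74 = r. Each division r_prev = q·r_cur + r_new produces the new row as (previous row) − q·(current row):
  row A: (87, 1, 0)   [1·87 + 0·74 = 87]
  row B: (74, 0, 1)   [0·87 + 1·74 = 74]
  87 = 1·74 + 13   → row C = row A − 1·row B = (13, 1, −1)   [check: 1·87 − 1·74 = 13]
  74 = 5·13 + 9   → row D = row B − 5·row C = (9, −5, 6)   [check: −5·87 + 6·74 = 9]
  13 = 1·9 + 4   → row E = row C − 1·row D = (4, 6, −7)   [check: 6·87 − 7·74 = 4]
  9 = 2·4 + 1   → row F = row D − 2·row E = (1, −17, 20)   [check: −17·87 + 20·74 = 1]
  4 = 4·1 + 0   → remainder 0, stop. gcd = 1 (last nonzero row F).
The gcd is 1, so 74 is invertible mod 87. The last nonzero row gives −17·87 + 20·74 = 1, so t = 20. So 74^(−1) ≡ 20 (mod 87). Verify: 74 · 20 = 1480 ≡ 1 (mod 87). ✓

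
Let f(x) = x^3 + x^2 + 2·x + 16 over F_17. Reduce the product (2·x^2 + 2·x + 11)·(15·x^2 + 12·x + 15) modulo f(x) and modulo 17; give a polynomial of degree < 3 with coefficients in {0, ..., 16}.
Multiply as integer polynomials: a · b = 30·x^4 + 54·x^3 + 219·x^2 + 162·x + 165. Reducing coefficients mod 17: a · b ≡ 13·x^4 + 3·x^3 + 15·x^2 + 9·x + 12. Now divide by f(x) = x^3 + x^2 + 2·x + 16 in F_17[x], eliminating the leading term at each step:
  leading term 13·x^4: subtract (13·x)·f(x) = 13·x^4 + 13·x^3 + 9·x^2 + 4·x, leaving 7·x^3 + 6·x^2 + 5·x + 12 (coefficients mod 17)
  leading term 7·x^3: subtract (7)·f(x) = 7·x^3 + 7·x^2 + 14·x + 10, leaving 16·x^2 + 8·x + 2 (coefficients mod 17)
The degree is now < 3, so this is the remainder. Hence a · b ≡ 16·x^2 + 8·x + 2 in F_17[x]/(f).

Final answer: a · b ≡ 16·x^2 + 8·x + 2 (mod f(x))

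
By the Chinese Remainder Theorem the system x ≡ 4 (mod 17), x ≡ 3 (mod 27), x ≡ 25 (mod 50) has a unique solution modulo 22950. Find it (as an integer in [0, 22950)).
The moduli 17, 27, 50 are pairwise coprime, so by the CRT there is a unique solution mod 17·27·50 = 22950.
Solve by successive substitution. Start with x ≡ 4 (mod 17).
  Combine with x ≡ 3 (mod 27): write x = 4 + 17·t and require 4 + 17·t ≡ 3 (mod 27), i.e. 17·t ≡ 3 − 4 ≡ 26 (mod 27). Since 17^(−1) ≡ 8 (mod 27), t ≡ 8·26 ≡ 19 (mod 27). So x ≡ 4 + 17·19 = 327 (mod 459).
  Combine with x ≡ 25 (mod 50): write x = 327 + 459·t and require 327 + 459·t ≡ 25 (mod 50), i.e. 459·t ≡ 25 − 327 ≡ 48 (mod 50). Since 459^(−1) ≡ 39 (mod 50) (459 ≡ 9 (mod 50)), t ≡ 39·48 ≡ 22 (mod 50). So x ≡ 327 + 459·22 = 10425 (mod 22950).
Unique solution in [0, 22950): x = 10425.

Final answer: x ≡ 10425 (mod 22950); the representative in [0, 22950) is 10425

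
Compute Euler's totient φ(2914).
φ(2914) = 1380

φ is multiplicative, with φ(p^e) = p^e − p^(e−1). Factorise 2914 = 2 · 31 · 47. Then
  φ(2914) = (2 − 1) · (31 − 1) · (47 − 1) = 1 · 30 · 46 = 1380.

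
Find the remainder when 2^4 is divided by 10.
6

Use repeated squaring. Binary(4) = 100. Walk through the bits of the exponent 4 left-to-right: at each bit after the leading one, square the running value, then multiply by 2 if the bit is 1 (always reducing mod 10):
  bit 1 = 1 (leading): start with 2.
  bit 2 = 0: square 2^2 = 4 (mod 10).
  bit 3 = 0: square 4^2 = 16 ≡ 6 (mod 10).
Final value: 2^4 ≡ 6 (mod 10).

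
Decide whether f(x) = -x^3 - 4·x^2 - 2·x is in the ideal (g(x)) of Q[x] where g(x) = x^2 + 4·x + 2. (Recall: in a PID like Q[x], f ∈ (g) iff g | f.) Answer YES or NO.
YES

In Q[x] the ideal (g) consists of all multiples of g, so f ∈ (g) iff g | f, i.e. iff the remainder of f on division by g is 0. Divide f by g (g is monic, so eliminate the leading term of the running remainder at each step):
  leading term -x^3: subtract (-x)·g(x) = -x^3 - 4·x^2 - 2·x, leaving 0
The remainder is 0, so f(x) = g(x) · h(x) with h(x) = -x. Hence g | f, i.e. f ∈ (g).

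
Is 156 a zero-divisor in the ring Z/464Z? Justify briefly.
YES

gcd(156, 464) = 4 > 1, so 156 is not a unit in Z/464Z. In Z/nZ every nonzero non-unit is a zero-divisor: explicitly, take b = 464/gcd = 116 ≠ 0 (mod 464); then 156·116 = 18096 = 39·464, i.e. 156·116 ≡ 0 (mod 464). So 156 is a zero-divisor.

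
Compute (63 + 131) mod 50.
44

Reduce the summands first: 63 ≡ 13, 131 ≡ 31 (mod 50), so 63 + 131 ≡ 13 + 31 (mod 50). 13 + 31 = 44; 44 = 0·50 + 44, so (63 + 131) mod 50 = 44.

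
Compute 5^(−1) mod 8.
Apply the extended Euclidean algorithm to (8, 5), tracking rows (r, s, t) with s·8 + t·5 = r. Each division r_prev = q·r_cur + r_new produces the new row as (previous row) − q·(current row):
  row A: (8, 1, 0)   [1·8 + 0·5 = 8]
  row B: (5, 0, 1)   [0·8 + 1·5 = 5]
  8 = 1·5 + 3   → row C = row A − 1·row B = (3, 1, −1)   [check: 1·8 − 1·5 = 3]
  5 = 1·3 + 2   → row D = row B − 1·row C = (2, −1, 2)   [check: −1·8 + 2·5 = 2]
  3 = 1·2 + 1   → row E = row C − 1·row D = (1, 2, −3)   [check: 2·8 − 3·5 = 1]
  2 = 2·1 + 0   → remainder 0, stop. gcd = 1 (last nonzero row E).
The gcd is 1, so 5 is invertible mod 8. The last nonzero row gives 2·8 − 3·5 = 1, so t = −3. So 5^(−1) ≡ −3 ≡ 5 (mod 8). Verify: 5 · 5 = 25 ≡ 1 (mod 8). ✓

Final answer: 5^(−1) ≡ 5 (mod 8)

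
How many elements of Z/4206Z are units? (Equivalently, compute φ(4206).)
Z/4206Z has φ(4206) = 1400 units

An element a ∈ Z/4206Z is a unit iff gcd(a, 4206) = 1, so the number of units is φ(4206). φ is multiplicative, with φ(p^e) = p^e − p^(e−1). Factorise 4206 = 2 · 3 · 701. Then
  φ(4206) = (2 − 1) · (3 − 1) · (701 − 1) = 1 · 2 · 700 = 1400.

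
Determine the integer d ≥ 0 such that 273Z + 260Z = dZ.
(273, 260) = (13); d = 13

In the PID Z, (a, b) is generated by gcd(a, b). Compute gcd(273, 260) with the extended Euclidean algorithm, tracking rows (r, s, t) with s·273 + t·260 = r:
  row A: (273, 1, 0)   [1·273 + 0·260 = 273]
  row B: (260, 0, 1)   [0·273 + 1·260 = 260]
  273 = 1·260 + 13   → row C = row A − 1·row B = (13, 1, −1)   [check: 1·273 − 1·260 = 13]
  260 = 20·13 + 0   → remainder 0, stop. gcd = 13 (last nonzero row C).
So gcd(273, 260) = 13, with Bézout identity 1·273 − 1·260 = 13. Containment (⊇): the Bézout identity exhibits 13 as an element of (273, 260), giving (13) ⊆ (273, 260). Containment (⊆): since 13 | 273 and 13 | 260 (273 = 13·21, 260 = 13·20), every Z-linear combination of 273 and 260 is divisible by 13, so (273, 260) ⊆ (13). Therefore (273, 260) = (13), d = 13.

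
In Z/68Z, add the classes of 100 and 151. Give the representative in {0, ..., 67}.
Reduce the summands first: 100 ≡ 32, 151 ≡ 15 (mod 68), so 100 + 151 ≡ 32 + 15 (mod 68). 32 + 15 = 47; 47 = 0·68 + 47, so (100 + 151) mod 68 = 47.

Final answer: 47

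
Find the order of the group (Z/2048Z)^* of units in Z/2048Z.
|(Z/2048Z)^*| = 1024

(Z/2048Z)^* consists of the classes a with gcd(a, 2048) = 1, so its order is φ(2048). φ is multiplicative, with φ(p^e) = p^e − p^(e−1). Factorise 2048 = 2^11. Then
  φ(2048) = (2^11 − 2^10) = 1024 = 1024.
Thus |(Z/2048Z)^*| = 1024.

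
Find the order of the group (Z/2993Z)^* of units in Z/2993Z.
(Z/2993Z)^* consists of the classes a with gcd(a, 2993) = 1, so its order is φ(2993). φ is multiplicative, with φ(p^e) = p^e − p^(e−1). Factorise 2993 = 41 · 73. Then
  φ(2993) = (41 − 1) · (73 − 1) = 40 · 72 = 2880.
Thus |(Z/2993Z)^*| = 2880.

Final answer: |(Z/2993Z)^*| = 2880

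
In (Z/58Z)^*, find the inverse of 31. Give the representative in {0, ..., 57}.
Apply the extended Euclidean algorithm to (58, 31), tracking rows (r, s, t) with s·58 + t·31 = r. Each division r_prev = q·r_cur + r_new produces the new row as (previous row) − q·(current row):
  row A: (58, 1, 0)   [1·58 + 0·31 = 58]
  row B: (31, 0, 1)   [0·58 + 1·31 = 31]
  58 = 1·31 + 27   → row C = row A − 1·row B = (27, 1, −1)   [check: 1·58 − 1·31 = 27]
  31 = 1·27 + 4   → row D = row B − 1·row C = (4, −1, 2)   [check: −1·58 + 2·31 = 4]
  27 = 6·4 + 3   → row E = row C − 6·row D = (3, 7, −13)   [check: 7·58 − 13·31 = 3]
  4 = 1·3 + 1   → row F = row D − 1·row E = (1, −8, 15)   [check: −8·58 + 15·31 = 1]
  3 = 3·1 + 0   → remainder 0, stop. gcd = 1 (last nonzero row F).
The gcd is 1, so 31 is invertible mod 58. The last nonzero row gives −8·58 + 15·31 = 1, so t = 15. So 31^(−1) ≡ 15 (mod 58). Verify: 31 · 15 = 465 ≡ 1 (mod 58). ✓

Final answer: 31^(−1) ≡ 15 (mod 58)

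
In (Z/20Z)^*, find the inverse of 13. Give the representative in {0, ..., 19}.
13^(−1) ≡ 17 (mod 20)

Apply the extended Euclidean algorithm to (20, 13), tracking rows (r, s, t) with s·20 + t·13 = r. Each division r_prev = q·r_cur + r_new produces the new row as (previous row) − q·(current row):
  row A: (20, 1, 0)   [1·20 + 0·13 = 20]
  row B: (13, 0, 1)   [0·20 + 1·13 = 13]
  20 = 1·13 + 7   → row C = row A − 1·row B = (7, 1, −1)   [check: 1·20 − 1·13 = 7]
  13 = 1·7 + 6   → row D = row B − 1·row C = (6, −1, 2)   [check: −1·20 + 2·13 = 6]
  7 = 1·6 + 1   → row E = row C − 1·row D = (1, 2, −3)   [check: 2·20 − 3·13 = 1]
  6 = 6·1 + 0   → remainder 0, stop. gcd = 1 (last nonzero row E).
The gcd is 1, so 13 is invertible mod 20. The last nonzero row gives 2·20 − 3·13 = 1, so t = −3. So 13^(−1) ≡ −3 ≡ 17 (mod 20). Verify: 13 · 17 = 221 ≡ 1 (mod 20). ✓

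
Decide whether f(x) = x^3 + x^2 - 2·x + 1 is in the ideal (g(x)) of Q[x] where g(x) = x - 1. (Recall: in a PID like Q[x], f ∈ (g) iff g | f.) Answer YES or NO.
In Q[x] the ideal (g) consists of all multiples of g, so f ∈ (g) iff g | f, i.e. iff the remainder of f on division by g is 0. Divide f by g (g is monic, so eliminate the leading term of the running remainder at each step):
  leading term x^3: subtract (x^2)·g(x) = x^3 - x^2, leaving 2·x^2 - 2·x + 1
  leading term 2·x^2: subtract (2·x)·g(x) = 2·x^2 - 2·x, leaving 1
The remainder r(x) = 1 ≠ 0 (and deg r < deg g), so g ∤ f, i.e. f ∉ (g).

Final answer: NO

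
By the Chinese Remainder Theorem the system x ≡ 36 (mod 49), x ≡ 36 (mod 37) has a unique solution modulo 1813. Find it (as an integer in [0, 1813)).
x ≡ 36 (mod 1813); the representative in [0, 1813) is 36

The moduli 49, 37 are pairwise coprime, so by the CRT there is a unique solution mod 49·37 = 1813.
Solve by successive substitution. Start with x ≡ 36 (mod 49).
  Combine with x ≡ 36 (mod 37): write x = 36 + 49·t and require 36 + 49·t ≡ 36 (mod 37), i.e. 49·t ≡ 36 − 36 ≡ 0 (mod 37). Since 49^(−1) ≡ 34 (mod 37) (49 ≡ 12 (mod 37)), t ≡ 34·0 ≡ 0 (mod 37). So x ≡ 36 + 49·0 = 36 (mod 1813).
Unique solution in [0, 1813): x = 36.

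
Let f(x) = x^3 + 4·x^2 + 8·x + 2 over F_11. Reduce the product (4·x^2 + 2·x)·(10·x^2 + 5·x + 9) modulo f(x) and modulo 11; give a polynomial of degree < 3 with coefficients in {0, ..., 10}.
a · b ≡ 8·x^2 + 7·x + 9 (mod f(x))

Multiply as integer polynomials: a · b = 40·x^4 + 40·x^3 + 46·x^2 + 18·x. Reducing coefficients mod 11: a · b ≡ 7·x^4 + 7·x^3 + 2·x^2 + 7·x. Now divide by f(x) = x^3 + 4·x^2 + 8·x + 2 in F_11[x], eliminating the leading term at each step:
  leading term 7·x^4: subtract (7·x)·f(x) = 7·x^4 + 6·x^3 + x^2 + 3·x, leaving x^3 + x^2 + 4·x (coefficients mod 11)
  leading term x^3: subtract (1)·f(x) = x^3 + 4·x^2 + 8·x + 2, leaving 8·x^2 + 7·x + 9 (coefficients mod 11)
The degree is now < 3, so this is the remainder. Hence a · b ≡ 8·x^2 + 7·x + 9 in F_11[x]/(f).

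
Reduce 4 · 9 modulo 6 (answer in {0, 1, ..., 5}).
Reduce the factors first: 9 ≡ 3 (mod 6), so 4 · 9 ≡ 4 · 3 (mod 6). 4 · 3 = 12. Dividing by 6: 12 = 2·6 + 0. So (4 · 9) mod 6 = 0.

Final answer: 0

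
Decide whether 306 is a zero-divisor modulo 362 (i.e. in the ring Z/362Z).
YES

gcd(306, 362) = 2 > 1, so 306 is not a unit in Z/362Z. In Z/nZ every nonzero non-unit is a zero-divisor: explicitly, take b = 362/gcd = 181 ≠ 0 (mod 362); then 306·181 = 55386 = 153·362, i.e. 306·181 ≡ 0 (mod 362). So 306 is a zero-divisor.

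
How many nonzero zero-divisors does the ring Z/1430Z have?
Z/1430Z has 949 nonzero zero-divisors

In Z/1430Z each nonzero element is either a unit (gcd with 1430 is 1) or a zero-divisor (gcd > 1). The number of units is φ(1430): factorise 1430 = 2 · 5 · 11 · 13, so φ(1430) = (2 − 1) · (5 − 1) · (11 − 1) · (13 − 1) = 1 · 4 · 10 · 12 = 480. The nonzero elements number 1430 − 1 = 1429. Hence the nonzero zero-divisors number 1429 − 480 = 949.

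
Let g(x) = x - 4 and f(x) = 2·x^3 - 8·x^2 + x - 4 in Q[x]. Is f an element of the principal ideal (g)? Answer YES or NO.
YES

In Q[x] the ideal (g) consists of all multiples of g, so f ∈ (g) iff g | f, i.e. iff the remainder of f on division by g is 0. Divide f by g (g is monic, so eliminate the leading term of the running remainder at each step):
  leading term 2·x^3: subtract (2·x^2)·g(x) = 2·x^3 - 8·x^2, leaving x - 4
  leading term x: subtract (1)·g(x) = x - 4, leaving 0
The remainder is 0, so f(x) = g(x) · h(x) with h(x) = 2·x^2 + 1. Hence g | f, i.e. f ∈ (g).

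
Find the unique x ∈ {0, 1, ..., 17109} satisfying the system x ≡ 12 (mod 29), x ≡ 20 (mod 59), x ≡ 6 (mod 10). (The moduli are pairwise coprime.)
The moduli 29, 59, 10 are pairwise coprime, so by the CRT there is a unique solution mod 29·59·10 = 17110.
Solve by successive substitution. Start with x ≡ 12 (mod 29).
  Combine with x ≡ 20 (mod 59): write x = 12 + 29·t and require 12 + 29·t ≡ 20 (mod 59), i.e. 29·t ≡ 20 − 12 ≡ 8 (mod 59). Since 29^(−1) ≡ 57 (mod 59), t ≡ 57·8 ≡ 43 (mod 59). So x ≡ 12 + 29·43 = 1259 (mod 1711).
  Combine with x ≡ 6 (mod 10): write x = 1259 + 1711·t and require 1259 + 1711·t ≡ 6 (mod 10), i.e. 1711·t ≡ 6 − 1259 ≡ 7 (mod 10). Since 1711^(−1) ≡ 1 (mod 10) (1711 ≡ 1 (mod 10)), t ≡ 1·7 ≡ 7 (mod 10). So x ≡ 1259 + 1711·7 = 13236 (mod 17110).
Unique solution in [0, 17110): x = 13236.

Final answer: x ≡ 13236 (mod 17110); the representative in [0, 17110) is 13236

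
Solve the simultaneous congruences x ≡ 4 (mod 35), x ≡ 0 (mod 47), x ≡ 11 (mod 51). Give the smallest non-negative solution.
The moduli 35, 47, 51 are pairwise coprime, so by the CRT there is a unique solution mod 35·47·51 = 83895.
Solve by successive substitution. Start with x ≡ 4 (mod 35).
  Combine with x ≡ 0 (mod 47): write x = 4 + 35·t and require 4 + 35·t ≡ 0 (mod 47), i.e. 35·t ≡ 0 − 4 ≡ 43 (mod 47). Since 35^(−1) ≡ 43 (mod 47), t ≡ 43·43 ≡ 16 (mod 47). So x ≡ 4 + 35·16 = 564 (mod 1645).
  Combine with x ≡ 11 (mod 51): write x = 564 + 1645·t and require 564 + 1645·t ≡ 11 (mod 51), i.e. 1645·t ≡ 11 − 564 ≡ 8 (mod 51). Since 1645^(−1) ≡ 4 (mod 51) (1645 ≡ 13 (mod 51)), t ≡ 4·8 ≡ 32 (mod 51). So x ≡ 564 + 1645·32 = 53204 (mod 83895).
Unique solution in [0, 83895): x = 53204.

Final answer: x ≡ 53204 (mod 83895); the representative in [0, 83895) is 53204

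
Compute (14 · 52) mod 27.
26

Reduce the factors first: 52 ≡ 25 (mod 27), so 14 · 52 ≡ 14 · 25 (mod 27). 14 · 25 = 350. Dividing by 27: 350 = 12·27 + 26. So (14 · 52) mod 27 = 26.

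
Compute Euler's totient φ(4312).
φ(4312) = 1680

φ is multiplicative, with φ(p^e) = p^e − p^(e−1). Factorise 4312 = 2^3 · 7^2 · 11. Then
  φ(4312) = (2^3 − 2^2) · (7^2 − 7^1) · (11 − 1) = 4 · 42 · 10 = 1680.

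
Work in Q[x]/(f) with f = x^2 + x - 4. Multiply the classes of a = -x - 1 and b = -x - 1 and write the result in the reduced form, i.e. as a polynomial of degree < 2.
First multiply in Q[x] without reducing: a · b = x^2 + 2·x + 1. Now divide by f(x) = x^2 + x - 4, eliminating the leading term at each step:
  leading term x^2: subtract (1)·f(x) = x^2 + x - 4, leaving x + 5
The degree is now < 2, so this is the remainder. Hence a · b ≡ x + 5 in Q[x]/(f).

Final answer: a · b ≡ x + 5 (mod f(x))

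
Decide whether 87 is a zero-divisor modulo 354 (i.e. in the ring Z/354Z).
gcd(87, 354) = 3 > 1, so 87 is not a unit in Z/354Z. In Z/nZ every nonzero non-unit is a zero-divisor: explicitly, take b = 354/gcd = 118 ≠ 0 (mod 354); then 87·118 = 10266 = 29·354, i.e. 87·118 ≡ 0 (mod 354). So 87 is a zero-divisor.

Final answer: YES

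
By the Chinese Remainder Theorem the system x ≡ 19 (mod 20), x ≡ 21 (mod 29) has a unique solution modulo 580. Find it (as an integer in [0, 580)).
x ≡ 79 (mod 580); the representative in [0, 580) is 79

The moduli 20, 29 are pairwise coprime, so by the CRT there is a unique solution mod 20·29 = 580.
Solve by successive substitution. Start with x ≡ 19 (mod 20).
  Combine with x ≡ 21 (mod 29): write x = 19 + 20·t and require 19 + 20·t ≡ 21 (mod 29), i.e. 20·t ≡ 21 − 19 ≡ 2 (mod 29). Since 20^(−1) ≡ 16 (mod 29), t ≡ 16·2 ≡ 3 (mod 29). So x ≡ 19 + 20·3 = 79 (mod 580).
Unique solution in [0, 580): x = 79.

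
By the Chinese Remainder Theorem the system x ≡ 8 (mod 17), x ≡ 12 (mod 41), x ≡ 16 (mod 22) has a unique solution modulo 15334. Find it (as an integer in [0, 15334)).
x ≡ 4768 (mod 15334); the representative in [0, 15334) is 4768

The moduli 17, 41, 22 are pairwise coprime, so by the CRT there is a unique solution mod 17·41·22 = 15334.
Solve by successive substitution. Start with x ≡ 8 (mod 17).
  Combine with x ≡ 12 (mod 41): write x = 8 + 17·t and require 8 + 17·t ≡ 12 (mod 41), i.e. 17·t ≡ 12 − 8 ≡ 4 (mod 41). Since 17^(−1) ≡ 29 (mod 41), t ≡ 29·4 ≡ 34 (mod 41). So x ≡ 8 + 17·34 = 586 (mod 697).
  Combine with x ≡ 16 (mod 22): write x = 586 + 697·t and require 586 + 697·t ≡ 16 (mod 22), i.e. 697·t ≡ 16 − 586 ≡ 2 (mod 22). Since 697^(−1) ≡ 3 (mod 22) (697 ≡ 15 (mod 22)), t ≡ 3·2 ≡ 6 (mod 22). So x ≡ 586 + 697·6 = 4768 (mod 15334).
Unique solution in [0, 15334): x = 4768.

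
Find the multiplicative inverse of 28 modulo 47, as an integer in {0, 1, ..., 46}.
Apply the extended Euclidean algorithm to (47, 28), tracking rows (r, s, t) with s·47 + t·28 = r. Each division r_prev = q·r_cur + r_new produces the new row as (previous row) − q·(current row):
  row A: (47, 1, 0)   [1·47 + 0·28 = 47]
  row B: (28, 0, 1)   [0·47 + 1·28 = 28]
  47 = 1·28 + 19   → row C = row A − 1·row B = (19, 1, −1)   [check: 1·47 − 1·28 = 19]
  28 = 1·19 + 9   → row D = row B − 1·row C = (9, −1, 2)   [check: −1·47 + 2·28 = 9]
  19 = 2·9 + 1   → row E = row C − 2·row D = (1, 3, −5)   [check: 3·47 − 5·28 = 1]
  9 = 9·1 + 0   → remainder 0, stop. gcd = 1 (last nonzero row E).
The gcd is 1, so 28 is invertible mod 47. The last nonzero row gives 3·47 − 5·28 = 1, so t = −5. So 28^(−1) ≡ −5 ≡ 42 (mod 47). Verify: 28 · 42 = 1176 ≡ 1 (mod 47). ✓

Final answer: 28^(−1) ≡ 42 (mod 47)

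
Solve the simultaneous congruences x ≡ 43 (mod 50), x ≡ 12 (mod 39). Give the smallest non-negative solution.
x ≡ 1143 (mod 1950); the representative in [0, 1950) is 1143

The moduli 50, 39 are pairwise coprime, so by the CRT there is a unique solution mod 50·39 = 1950.
Solve by successive substitution. Start with x ≡ 43 (mod 50).
  Combine with x ≡ 12 (mod 39): write x = 43 + 50·t and require 43 + 50·t ≡ 12 (mod 39), i.e. 50·t ≡ 12 − 43 ≡ 8 (mod 39). Since 50^(−1) ≡ 32 (mod 39) (50 ≡ 11 (mod 39)), t ≡ 32·8 ≡ 22 (mod 39). So x ≡ 43 + 50·22 = 1143 (mod 1950).
Unique solution in [0, 1950): x = 1143.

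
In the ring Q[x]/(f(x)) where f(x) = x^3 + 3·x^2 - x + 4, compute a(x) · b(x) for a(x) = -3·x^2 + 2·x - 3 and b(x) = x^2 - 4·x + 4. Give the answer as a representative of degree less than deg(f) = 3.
a · b ≡ -95·x^2 + 55·x - 104 (mod f(x))

First multiply in Q[x] without reducing: a · b = -3·x^4 + 14·x^3 - 23·x^2 + 20·x - 12. Now divide by f(x) = x^3 + 3·x^2 - x + 4, eliminating the leading term at each step:
  leading term -3·x^4: subtract (-3·x)·f(x) = -3·x^4 - 9·x^3 + 3·x^2 - 12·x, leaving 23·x^3 - 26·x^2 + 32·x - 12
  leading term 23·x^3: subtract (23)·f(x) = 23·x^3 + 69·x^2 - 23·x + 92, leaving -95·x^2 + 55·x - 104
The degree is now < 3, so this is the remainder. Hence a · b ≡ -95·x^2 + 55·x - 104 in Q[x]/(f).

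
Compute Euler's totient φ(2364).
φ(2364) = 784

φ is multiplicative, with φ(p^e) = p^e − p^(e−1). Factorise 2364 = 2^2 · 3 · 197. Then
  φ(2364) = (2^2 − 2^1) · (3 − 1) · (197 − 1) = 2 · 2 · 196 = 784.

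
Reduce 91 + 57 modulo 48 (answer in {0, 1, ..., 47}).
Reduce the summands first: 91 ≡ 43, 57 ≡ 9 (mod 48), so 91 + 57 ≡ 43 + 9 (mod 48). 43 + 9 = 52; 52 = 1·48 + 4, so (91 + 57) mod 48 = 4.

Final answer: 4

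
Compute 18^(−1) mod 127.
Apply the extended Euclidean algorithm to (127, 18), tracking rows (r, s, t) with s·127 + t·18 = r. Each division r_prev = q·r_cur + r_new produces the new row as (previous row) − q·(current row):
  row A: (127, 1, 0)   [1·127 + 0·18 = 127]
  row B: (18, 0, 1)   [0·127 + 1·18 = 18]
  127 = 7·18 + 1   → row C = row A − 7·row B = (1, 1, −7)   [check: 1·127 − 7·18 = 1]
  18 = 18·1 + 0   → remainder 0, stop. gcd = 1 (last nonzero row C).
The gcd is 1, so 18 is invertible mod 127. The last nonzero row gives 1·127 − 7·18 = 1, so t = −7. So 18^(−1) ≡ −7 ≡ 120 (mod 127). Verify: 18 · 120 = 2160 ≡ 1 (mod 127). ✓

Final answer: 18^(−1) ≡ 120 (mod 127)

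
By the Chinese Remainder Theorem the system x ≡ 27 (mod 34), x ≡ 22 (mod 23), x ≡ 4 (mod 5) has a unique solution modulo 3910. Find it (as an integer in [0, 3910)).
x ≡ 1149 (mod 3910); the representative in [0, 3910) is 1149

The moduli 34, 23, 5 are pairwise coprime, so by the CRT there is a unique solution mod 34·23·5 = 3910.
Solve by successive substitution. Start with x ≡ 27 (mod 34).
  Combine with x ≡ 22 (mod 23): write x = 27 + 34·t and require 27 + 34·t ≡ 22 (mod 23), i.e. 34·t ≡ 22 − 27 ≡ 18 (mod 23). Since 34^(−1) ≡ 21 (mod 23) (34 ≡ 11 (mod 23)), t ≡ 21·18 ≡ 10 (mod 23). So x ≡ 27 + 34·10 = 367 (mod 782).
  Combine with x ≡ 4 (mod 5): write x = 367 + 782·t and require 367 + 782·t ≡ 4 (mod 5), i.e. 782·t ≡ 4 − 367 ≡ 2 (mod 5). Since 782^(−1) ≡ 3 (mod 5) (782 ≡ 2 (mod 5)), t ≡ 3·2 ≡ 1 (mod 5). So x ≡ 367 + 782·1 = 1149 (mod 3910).
Unique solution in [0, 3910): x = 1149.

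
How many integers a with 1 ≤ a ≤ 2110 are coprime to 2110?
840

The number of a ∈ {1, ..., 2110} with gcd(a, 2110) = 1 is by definition Euler's totient φ(2110). φ is multiplicative, with φ(p^e) = p^e − p^(e−1). Factorise 2110 = 2 · 5 · 211. Then
  φ(2110) = (2 − 1) · (5 − 1) · (211 − 1) = 1 · 4 · 210 = 840.
So there are 840 such integers.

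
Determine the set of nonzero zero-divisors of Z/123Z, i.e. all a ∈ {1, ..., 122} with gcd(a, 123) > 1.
An element a ∈ Z/123Z (with a ≠ 0) is a zero-divisor iff gcd(a, 123) > 1 (because a is a unit precisely when gcd(a, n) = 1, and in Z/nZ every nonzero, non-unit element is a zero-divisor). Scan a = 1, ..., 122 and keep those with gcd(a, 123) > 1:
  gcd(3, 123) = 3, gcd(6, 123) = 3, gcd(9, 123) = 3, gcd(12, 123) = 3, gcd(15, 123) = 3, gcd(18, 123) = 3, gcd(21, 123) = 3, gcd(24, 123) = 3, gcd(27, 123) = 3, gcd(30, 123) = 3, gcd(33, 123) = 3, gcd(36, 123) = 3, gcd(39, 123) = 3, gcd(41, 123) = 41, gcd(42, 123) = 3, gcd(45, 123) = 3, gcd(48, 123) = 3, gcd(51, 123) = 3, gcd(54, 123) = 3, gcd(57, 123) = 3, gcd(60, 123) = 3, gcd(63, 123) = 3, gcd(66, 123) = 3, gcd(69, 123) = 3, gcd(72, 123) = 3, gcd(75, 123) = 3, gcd(78, 123) = 3, gcd(81, 123) = 3, gcd(82, 123) = 41, gcd(84, 123) = 3, gcd(87, 123) = 3, gcd(90, 123) = 3, gcd(93, 123) = 3, gcd(96, 123) = 3, gcd(99, 123) = 3, gcd(102, 123) = 3, gcd(105, 123) = 3, gcd(108, 123) = 3, gcd(111, 123) = 3, gcd(114, 123) = 3, gcd(117, 123) = 3, gcd(120, 123) = 3.
All other a ∈ {1, ..., 122} have gcd(a, 123) = 1 and are units. So the nonzero zero-divisors are exactly the 42 values of a appearing in this scan.

Final answer: nonzero zero-divisors of Z/123Z = {3, 6, 9, 12, 15, 18, 21, 24, 27, 30, 33, 36, 39, 41, 42, 45, 48, 51, 54, 57, 60, 63, 66, 69, 72, 75, 78, 81, 82, 84, 87, 90, 93, 96, 99, 102, 105, 108, 111, 114, 117, 120}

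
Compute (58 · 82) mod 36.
4

Reduce the factors first: 58 ≡ 22, 82 ≡ 10 (mod 36), so 58 · 82 ≡ 22 · 10 (mod 36). 22 · 10 = 220. Dividing by 36: 220 = 6·36 + 4. So (58 · 82) mod 36 = 4.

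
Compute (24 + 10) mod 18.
16

Reduce the summands first: 24 ≡ 6 (mod 18), so 24 + 10 ≡ 6 + 10 (mod 18). 6 + 10 = 16; 16 = 0·18 + 16, so (24 + 10) mod 18 = 16.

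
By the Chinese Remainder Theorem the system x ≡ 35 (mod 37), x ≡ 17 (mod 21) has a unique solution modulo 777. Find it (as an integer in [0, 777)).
x ≡ 479 (mod 777); the representative in [0, 777) is 479

The moduli 37, 21 are pairwise coprime, so by the CRT there is a unique solution mod 37·21 = 777.
Solve by successive substitution. Start with x ≡ 35 (mod 37).
  Combine with x ≡ 17 (mod 21): write x = 35 + 37·t and require 35 + 37·t ≡ 17 (mod 21), i.e. 37·t ≡ 17 − 35 ≡ 3 (mod 21). Since 37^(−1) ≡ 4 (mod 21) (37 ≡ 16 (mod 21)), t ≡ 4·3 ≡ 12 (mod 21). So x ≡ 35 + 37·12 = 479 (mod 777).
Unique solution in [0, 777): x = 479.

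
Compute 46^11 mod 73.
27

Use repeated squaring. Binary(11) = 1011. Walk through the bits of the exponent 11 left-to-right: at each bit after the leading one, square the running value, then multiply by 46 if the bit is 1 (always reducing mod 73):
  bit 1 = 1 (leading): start with 46.
  bit 2 = 0: square 46^2 = 2116 ≡ 72 (mod 73).
  bit 3 = 1: square 72^2 = 5184 ≡ 1; bit is 1, so multiply 1·46 = 46 (mod 73).
  bit 4 = 1: square 46^2 = 2116 ≡ 72; bit is 1, so multiply 72·46 = 3312 ≡ 27 (mod 73).
Final value: 46^11 ≡ 27 (mod 73).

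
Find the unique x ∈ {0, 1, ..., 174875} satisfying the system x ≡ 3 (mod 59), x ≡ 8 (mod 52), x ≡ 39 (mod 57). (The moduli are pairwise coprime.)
The moduli 59, 52, 57 are pairwise coprime, so by the CRT there is a unique solution mod 59·52·57 = 174876.
Solve by successive substitution. Start with x ≡ 3 (mod 59).
  Combine with x ≡ 8 (mod 52): write x = 3 + 59·t and require 3 + 59·t ≡ 8 (mod 52), i.e. 59·t ≡ 8 − 3 ≡ 5 (mod 52). Since 59^(−1) ≡ 15 (mod 52) (59 ≡ 7 (mod 52)), t ≡ 15·5 ≡ 23 (mod 52). So x ≡ 3 + 59·23 = 1360 (mod 3068).
  Combine with x ≡ 39 (mod 57): write x = 1360 + 3068·t and require 1360 + 3068·t ≡ 39 (mod 57), i.e. 3068·t ≡ 39 − 1360 ≡ 47 (mod 57). Since 3068^(−1) ≡ 17 (mod 57) (3068 ≡ 47 (mod 57)), t ≡ 17·47 ≡ 1 (mod 57). So x ≡ 1360 + 3068·1 = 4428 (mod 174876).
Unique solution in [0, 174876): x = 4428.

Final answer: x ≡ 4428 (mod 174876); the representative in [0, 174876) is 4428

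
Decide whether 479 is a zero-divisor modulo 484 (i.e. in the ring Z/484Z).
NO

gcd(479, 484) = 1, so 479 is a unit in Z/484Z (it has a multiplicative inverse). A unit cannot be a zero-divisor: if 479·b ≡ 0 then multiplying both sides by 479^(−1) gives b ≡ 0. So 479 is not a zero-divisor.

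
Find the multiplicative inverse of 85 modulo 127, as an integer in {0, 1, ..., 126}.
85^(−1) ≡ 3 (mod 127)

Apply the extended Euclidean algorithm to (127, 85), tracking rows (r, s, t) with s·127 + t·85 = r. Each division r_prev = q·r_cur + r_new produces the new row as (previous row) − q·(current row):
  row A: (127, 1, 0)   [1·127 + 0·85 = 127]
  row B: (85, 0, 1)   [0·127 + 1·85 = 85]
  127 = 1·85 + 42   → row C = row A − 1·row B = (42, 1, −1)   [check: 1·127 − 1·85 = 42]
  85 = 2·42 + 1   → row D = row B − 2·row C = (1, −2, 3)   [check: −2·127 + 3·85 = 1]
  42 = 42·1 + 0   → remainder 0, stop. gcd = 1 (last nonzero row D).
The gcd is 1, so 85 is invertible mod 127. The last nonzero row gives −2·127 + 3·85 = 1, so t = 3. So 85^(−1) ≡ 3 (mod 127). Verify: 85 · 3 = 255 ≡ 1 (mod 127). ✓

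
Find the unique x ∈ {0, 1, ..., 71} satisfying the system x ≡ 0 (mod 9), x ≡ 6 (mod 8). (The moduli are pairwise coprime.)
The moduli 9, 8 are pairwise coprime, so by the CRT there is a unique solution mod 9·8 = 72.
Solve by successive substitution. Start with x ≡ 0 (mod 9).
  Combine with x ≡ 6 (mod 8): write x = 9·t and require 9·t ≡ 6 (mod 8). Since 9^(−1) ≡ 1 (mod 8) (9 ≡ 1 (mod 8)), t ≡ 1·6 ≡ 6 (mod 8). So x ≡ 9·6 = 54 (mod 72).
Unique solution in [0, 72): x = 54.

Final answer: x ≡ 54 (mod 72); the representative in [0, 72) is 54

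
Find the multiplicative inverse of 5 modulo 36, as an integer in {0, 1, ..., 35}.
Apply the extended Euclidean algorithm to (36, 5), tracking rows (r, s, t) with s·36 + t·5 = r. Each division r_prev = q·r_cur + r_new produces the new row as (previous row) − q·(current row):
  row A: (36, 1, 0)   [1·36 + 0·5 = 36]
  row B: (5, 0, 1)   [0·36 + 1·5 = 5]
  36 = 7·5 + 1   → row C = row A − 7·row B = (1, 1, −7)   [check: 1·36 − 7·5 = 1]
  5 = 5·1 + 0   → remainder 0, stop. gcd = 1 (last nonzero row C).
The gcd is 1, so 5 is invertible mod 36. The last nonzero row gives 1·36 − 7·5 = 1, so t = −7. So 5^(−1) ≡ −7 ≡ 29 (mod 36). Verify: 5 · 29 = 145 ≡ 1 (mod 36). ✓

Final answer: 5^(−1) ≡ 29 (mod 36)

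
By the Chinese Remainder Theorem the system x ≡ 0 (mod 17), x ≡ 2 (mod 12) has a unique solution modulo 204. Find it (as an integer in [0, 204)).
The moduli 17, 12 are pairwise coprime, so by the CRT there is a unique solution mod 17·12 = 204.
Solve by successive substitution. Start with x ≡ 0 (mod 17).
  Combine with x ≡ 2 (mod 12): write x = 17·t and require 17·t ≡ 2 (mod 12). Since 17^(−1) ≡ 5 (mod 12) (17 ≡ 5 (mod 12)), t ≡ 5·2 ≡ 10 (mod 12). So x ≡ 17·10 = 170 (mod 204).
Unique solution in [0, 204): x = 170.

Final answer: x ≡ 170 (mod 204); the representative in [0, 204) is 170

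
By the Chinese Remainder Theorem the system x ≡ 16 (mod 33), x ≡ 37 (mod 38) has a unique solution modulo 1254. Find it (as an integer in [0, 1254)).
x ≡ 379 (mod 1254); the representative in [0, 1254) is 379

The moduli 33, 38 are pairwise coprime, so by the CRT there is a unique solution mod 33·38 = 1254.
Solve by successive substitution. Start with x ≡ 16 (mod 33).
  Combine with x ≡ 37 (mod 38): write x = 16 + 33·t and require 16 + 33·t ≡ 37 (mod 38), i.e. 33·t ≡ 37 − 16 ≡ 21 (mod 38). Since 33^(−1) ≡ 15 (mod 38), t ≡ 15·21 ≡ 11 (mod 38). So x ≡ 16 + 33·11 = 379 (mod 1254).
Unique solution in [0, 1254): x = 379.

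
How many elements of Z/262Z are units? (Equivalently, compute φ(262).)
An element a ∈ Z/262Z is a unit iff gcd(a, 262) = 1, so the number of units is φ(262). φ is multiplicative, with φ(p^e) = p^e − p^(e−1). Factorise 262 = 2 · 131. Then
  φ(262) = (2 − 1) · (131 − 1) = 1 · 130 = 130.

Final answer: Z/262Z has φ(262) = 130 units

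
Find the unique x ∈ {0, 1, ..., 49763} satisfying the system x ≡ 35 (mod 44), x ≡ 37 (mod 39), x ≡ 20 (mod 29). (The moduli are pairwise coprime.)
x ≡ 12751 (mod 49764); the representative in [0, 49764) is 12751

The moduli 44, 39, 29 are pairwise coprime, so by the CRT there is a unique solution mod 44·39·29 = 49764.
Solve by successive substitution. Start with x ≡ 35 (mod 44).
  Combine with x ≡ 37 (mod 39): write x = 35 + 44·t and require 35 + 44·t ≡ 37 (mod 39), i.e. 44·t ≡ 37 − 35 ≡ 2 (mod 39). Since 44^(−1) ≡ 8 (mod 39) (44 ≡ 5 (mod 39)), t ≡ 8·2 ≡ 16 (mod 39). So x ≡ 35 + 44·16 = 739 (mod 1716).
  Combine with x ≡ 20 (mod 29): write x = 739 + 1716·t and require 739 + 1716·t ≡ 20 (mod 29), i.e. 1716·t ≡ 20 − 739 ≡ 6 (mod 29). Since 1716^(−1) ≡ 6 (mod 29) (1716 ≡ 5 (mod 29)), t ≡ 6·6 ≡ 7 (mod 29). So x ≡ 739 + 1716·7 = 12751 (mod 49764).
Unique solution in [0, 49764): x = 12751.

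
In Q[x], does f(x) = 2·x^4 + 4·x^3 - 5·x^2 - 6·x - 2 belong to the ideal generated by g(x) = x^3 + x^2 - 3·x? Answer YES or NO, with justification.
In Q[x] the ideal (g) consists of all multiples of g, so f ∈ (g) iff g | f, i.e. iff the remainder of f on division by g is 0. Divide f by g (g is monic, so eliminate the leading term of the running remainder at each step):
  leading term 2·x^4: subtract (2·x)·g(x) = 2·x^4 + 2·x^3 - 6·x^2, leaving 2·x^3 + x^2 - 6·x - 2
  leading term 2·x^3: subtract (2)·g(x) = 2·x^3 + 2·x^2 - 6·x, leaving -x^2 - 2
The remainder r(x) = -x^2 - 2 ≠ 0 (and deg r < deg g), so g ∤ f, i.e. f ∉ (g).

Final answer: NO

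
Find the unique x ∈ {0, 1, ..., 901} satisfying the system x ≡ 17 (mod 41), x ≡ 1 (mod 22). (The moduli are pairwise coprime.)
x ≡ 837 (mod 902); the representative in [0, 902) is 837

The moduli 41, 22 are pairwise coprime, so by the CRT there is a unique solution mod 41·22 = 902.
Solve by successive substitution. Start with x ≡ 17 (mod 41).
  Combine with x ≡ 1 (mod 22): write x = 17 + 41·t and require 17 + 41·t ≡ 1 (mod 22), i.e. 41·t ≡ 1 − 17 ≡ 6 (mod 22). Since 41^(−1) ≡ 7 (mod 22) (41 ≡ 19 (mod 22)), t ≡ 7·6 ≡ 20 (mod 22). So x ≡ 17 + 41·20 = 837 (mod 902).
Unique solution in [0, 902): x = 837.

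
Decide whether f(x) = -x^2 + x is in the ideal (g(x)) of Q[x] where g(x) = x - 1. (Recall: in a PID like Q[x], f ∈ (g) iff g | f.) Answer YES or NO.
YES

In Q[x] the ideal (g) consists of all multiples of g, so f ∈ (g) iff g | f, i.e. iff the remainder of f on division by g is 0. Divide f by g (g is monic, so eliminate the leading term of the running remainder at each step):
  leading term -x^2: subtract (-x)·g(x) = -x^2 + x, leaving 0
The remainder is 0, so f(x) = g(x) · h(x) with h(x) = -x. Hence g | f, i.e. f ∈ (g).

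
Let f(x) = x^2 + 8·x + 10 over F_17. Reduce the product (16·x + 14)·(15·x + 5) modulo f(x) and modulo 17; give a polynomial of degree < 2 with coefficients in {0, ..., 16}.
Multiply as integer polynomials: a · b = 240·x^2 + 290·x + 70. Reducing coefficients mod 17: a · b ≡ 2·x^2 + x + 2. Now divide by f(x) = x^2 + 8·x + 10 in F_17[x], eliminating the leading term at each step:
  leading term 2·x^2: subtract (2)·f(x) = 2·x^2 + 16·x + 3, leaving 2·x + 16 (coefficients mod 17)
The degree is now < 2, so this is the remainder. Hence a · b ≡ 2·x + 16 in F_17[x]/(f).

Final answer: a · b ≡ 2·x + 16 (mod f(x))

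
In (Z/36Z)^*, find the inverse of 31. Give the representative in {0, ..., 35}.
31^(−1) ≡ 7 (mod 36)

Apply the extended Euclidean algorithm to (36, 31), tracking rows (r, s, t) with s·36 + t·31 = r. Each division r_prev = q·r_cur + r_new produces the new row as (previous row) − q·(current row):
  row A: (36, 1, 0)   [1·36 + 0·31 = 36]
  row B: (31, 0, 1)   [0·36 + 1·31 = 31]
  36 = 1·31 + 5   → row C = row A − 1·row B = (5, 1, −1)   [check: 1·36 − 1·31 = 5]
  31 = 6·5 + 1   → row D = row B − 6·row C = (1, −6, 7)   [check: −6·36 + 7·31 = 1]
  5 = 5·1 + 0   → remainder 0, stop. gcd = 1 (last nonzero row D).
The gcd is 1, so 31 is invertible mod 36. The last nonzero row gives −6·36 + 7·31 = 1, so t = 7. So 31^(−1) ≡ 7 (mod 36). Verify: 31 · 7 = 217 ≡ 1 (mod 36). ✓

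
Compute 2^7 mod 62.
Use repeated squaring. Binary(7) = 111. Walk through the bits of the exponent 7 left-to-right: at each bit after the leading one, square the running value, then multiply by 2 if the bit is 1 (always reducing mod 62):
  bit 1 = 1 (leading): start with 2.
  bit 2 = 1: square 2^2 = 4; bit is 1, so multiply 4·2 = 8 (mod 62).
  bit 3 = 1: square 8^2 = 64 ≡ 2; bit is 1, so multiply 2·2 = 4 (mod 62).
Final value: 2^7 ≡ 4 (mod 62).

Final answer: 4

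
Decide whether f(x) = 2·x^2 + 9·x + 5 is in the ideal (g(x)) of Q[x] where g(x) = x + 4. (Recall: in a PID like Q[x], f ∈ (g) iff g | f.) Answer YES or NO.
In Q[x] the ideal (g) consists of all multiples of g, so f ∈ (g) iff g | f, i.e. iff the remainder of f on division by g is 0. Divide f by g (g is monic, so eliminate the leading term of the running remainder at each step):
  leading term 2·x^2: subtract (2·x)·g(x) = 2·x^2 + 8·x, leaving x + 5
  leading term x: subtract (1)·g(x) = x + 4, leaving 1
The remainder r(x) = 1 ≠ 0 (and deg r < deg g), so g ∤ f, i.e. f ∉ (g).

Final answer: NO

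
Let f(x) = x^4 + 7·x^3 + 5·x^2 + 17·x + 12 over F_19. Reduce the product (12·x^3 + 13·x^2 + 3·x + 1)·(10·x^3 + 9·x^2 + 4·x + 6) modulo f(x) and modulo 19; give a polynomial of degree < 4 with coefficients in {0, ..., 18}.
a · b ≡ 4·x^3 + 13·x^2 + 6·x + 12 (mod f(x))

Multiply as integer polynomials: a · b = 120·x^6 + 238·x^5 + 195·x^4 + 161·x^3 + 99·x^2 + 22·x + 6. Reducing coefficients mod 19: a · b ≡ 6·x^6 + 10·x^5 + 5·x^4 + 9·x^3 + 4·x^2 + 3·x + 6. Now divide by f(x) = x^4 + 7·x^3 + 5·x^2 + 17·x + 12 in F_19[x], eliminating the leading term at each step:
  leading term 6·x^6: subtract (6·x^2)·f(x) = 6·x^6 + 4·x^5 + 11·x^4 + 7·x^3 + 15·x^2, leaving 6·x^5 + 13·x^4 + 2·x^3 + 8·x^2 + 3·x + 6 (coefficients mod 19)
  leading term 6·x^5: subtract (6·x)·f(x) = 6·x^5 + 4·x^4 + 11·x^3 + 7·x^2 + 15·x, leaving 9·x^4 + 10·x^3 + x^2 + 7·x + 6 (coefficients mod 19)
  leading term 9·x^4: subtract (9)·f(x) = 9·x^4 + 6·x^3 + 7·x^2 + x + 13, leaving 4·x^3 + 13·x^2 + 6·x + 12 (coefficients mod 19)
The degree is now < 4, so this is the remainder. Hence a · b ≡ 4·x^3 + 13·x^2 + 6·x + 12 in F_19[x]/(f).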